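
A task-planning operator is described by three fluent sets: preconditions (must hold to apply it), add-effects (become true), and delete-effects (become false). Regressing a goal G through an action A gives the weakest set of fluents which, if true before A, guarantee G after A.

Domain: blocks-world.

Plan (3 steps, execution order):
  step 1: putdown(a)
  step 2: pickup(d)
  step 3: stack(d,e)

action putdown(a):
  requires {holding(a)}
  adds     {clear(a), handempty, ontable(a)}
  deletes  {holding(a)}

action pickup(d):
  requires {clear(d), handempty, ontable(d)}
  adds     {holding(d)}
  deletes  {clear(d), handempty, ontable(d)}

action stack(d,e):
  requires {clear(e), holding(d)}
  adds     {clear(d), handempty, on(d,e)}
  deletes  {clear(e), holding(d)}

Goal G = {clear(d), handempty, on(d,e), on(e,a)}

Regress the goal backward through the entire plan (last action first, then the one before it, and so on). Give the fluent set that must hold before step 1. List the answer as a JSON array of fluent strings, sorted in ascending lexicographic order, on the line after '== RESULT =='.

Regress step by step:
  through step 3 (stack(d,e)): drop {clear(d), handempty, on(d,e)}, keep {on(e,a)}, require {clear(e), holding(d)}
    → {clear(e), holding(d), on(e,a)}
  through step 2 (pickup(d)): drop {holding(d)}, keep {clear(e), on(e,a)}, require {clear(d), handempty, ontable(d)}
    → {clear(d), clear(e), handempty, on(e,a), ontable(d)}
  through step 1 (putdown(a)): drop {handempty}, keep {clear(d), clear(e), on(e,a), ontable(d)}, require {holding(a)}
    → {clear(d), clear(e), holding(a), on(e,a), ontable(d)}

== RESULT ==
["clear(d)", "clear(e)", "holding(a)", "on(e,a)", "ontable(d)"]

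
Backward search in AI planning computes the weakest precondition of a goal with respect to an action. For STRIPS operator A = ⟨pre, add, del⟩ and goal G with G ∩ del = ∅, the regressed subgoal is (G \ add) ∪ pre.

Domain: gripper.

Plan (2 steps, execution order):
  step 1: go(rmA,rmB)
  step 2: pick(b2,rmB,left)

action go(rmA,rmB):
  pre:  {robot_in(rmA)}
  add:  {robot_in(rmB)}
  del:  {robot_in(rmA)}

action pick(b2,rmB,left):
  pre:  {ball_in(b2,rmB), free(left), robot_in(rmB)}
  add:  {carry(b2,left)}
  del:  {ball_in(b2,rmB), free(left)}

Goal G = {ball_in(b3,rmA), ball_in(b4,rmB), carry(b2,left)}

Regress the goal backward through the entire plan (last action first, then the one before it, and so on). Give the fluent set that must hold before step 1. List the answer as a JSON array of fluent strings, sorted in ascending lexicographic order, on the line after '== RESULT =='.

Regress step by step:
  through step 2 (pick(b2,rmB,left)): drop {carry(b2,left)}, keep {ball_in(b3,rmA), ball_in(b4,rmB)}, require {ball_in(b2,rmB), free(left), robot_in(rmB)}
    → {ball_in(b2,rmB), ball_in(b3,rmA), ball_in(b4,rmB), free(left), robot_in(rmB)}
  through step 1 (go(rmA,rmB)): drop {robot_in(rmB)}, keep {ball_in(b2,rmB), ball_in(b3,rmA), ball_in(b4,rmB), free(left)}, require {robot_in(rmA)}
    → {ball_in(b2,rmB), ball_in(b3,rmA), ball_in(b4,rmB), free(left), robot_in(rmA)}

== RESULT ==
["ball_in(b2,rmB)", "ball_in(b3,rmA)", "ball_in(b4,rmB)", "free(left)", "robot_in(rmA)"]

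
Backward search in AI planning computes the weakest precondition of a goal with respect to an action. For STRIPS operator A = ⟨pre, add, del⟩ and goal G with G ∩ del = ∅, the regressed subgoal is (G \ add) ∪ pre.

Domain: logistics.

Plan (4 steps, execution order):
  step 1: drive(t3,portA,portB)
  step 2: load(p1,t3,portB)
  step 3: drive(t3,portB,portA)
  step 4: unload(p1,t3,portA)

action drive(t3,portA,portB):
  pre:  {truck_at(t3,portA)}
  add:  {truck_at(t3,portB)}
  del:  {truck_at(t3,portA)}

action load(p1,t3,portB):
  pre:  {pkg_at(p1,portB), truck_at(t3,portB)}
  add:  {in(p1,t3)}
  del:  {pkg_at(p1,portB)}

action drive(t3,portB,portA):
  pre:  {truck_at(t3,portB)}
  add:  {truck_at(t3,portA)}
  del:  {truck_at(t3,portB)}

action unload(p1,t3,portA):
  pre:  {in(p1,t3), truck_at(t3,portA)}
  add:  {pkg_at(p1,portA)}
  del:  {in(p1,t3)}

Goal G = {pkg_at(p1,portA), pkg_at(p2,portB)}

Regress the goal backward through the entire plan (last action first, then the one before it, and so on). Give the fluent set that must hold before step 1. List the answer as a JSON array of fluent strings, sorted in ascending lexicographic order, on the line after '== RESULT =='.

Work backward from the goal:
  through step 4 (unload(p1,t3,portA)): drop {pkg_at(p1,portA)}, keep {pkg_at(p2,portB)}, require {in(p1,t3), truck_at(t3,portA)}
    → {in(p1,t3), pkg_at(p2,portB), truck_at(t3,portA)}
  through step 3 (drive(t3,portB,portA)): drop {truck_at(t3,portA)}, keep {in(p1,t3), pkg_at(p2,portB)}, require {truck_at(t3,portB)}
    → {in(p1,t3), pkg_at(p2,portB), truck_at(t3,portB)}
  through step 2 (load(p1,t3,portB)): drop {in(p1,t3)}, keep {pkg_at(p2,portB), truck_at(t3,portB)}, require {pkg_at(p1,portB), truck_at(t3,portB)}
    → {pkg_at(p1,portB), pkg_at(p2,portB), truck_at(t3,portB)}
  through step 1 (drive(t3,portA,portB)): drop {truck_at(t3,portB)}, keep {pkg_at(p1,portB), pkg_at(p2,portB)}, require {truck_at(t3,portA)}
    → {pkg_at(p1,portB), pkg_at(p2,portB), truck_at(t3,portA)}

== RESULT ==
["pkg_at(p1,portB)", "pkg_at(p2,portB)", "truck_at(t3,portA)"]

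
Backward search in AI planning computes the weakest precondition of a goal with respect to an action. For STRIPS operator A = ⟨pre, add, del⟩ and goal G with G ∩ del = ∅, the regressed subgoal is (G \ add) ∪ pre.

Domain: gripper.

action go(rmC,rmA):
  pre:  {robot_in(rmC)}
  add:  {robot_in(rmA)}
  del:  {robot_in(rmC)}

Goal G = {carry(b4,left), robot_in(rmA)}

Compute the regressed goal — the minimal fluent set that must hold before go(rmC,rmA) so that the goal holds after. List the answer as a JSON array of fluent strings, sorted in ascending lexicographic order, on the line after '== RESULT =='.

Regress:
  G ∩ del = {}  (empty — regression defined)
  G \ add = {carry(b4,left), robot_in(rmA)} \ {robot_in(rmA)} = {carry(b4,left)}
  ∪ pre   = {carry(b4,left)} ∪ {robot_in(rmC)}
          = {carry(b4,left), robot_in(rmC)}

== RESULT ==
["carry(b4,left)", "robot_in(rmC)"]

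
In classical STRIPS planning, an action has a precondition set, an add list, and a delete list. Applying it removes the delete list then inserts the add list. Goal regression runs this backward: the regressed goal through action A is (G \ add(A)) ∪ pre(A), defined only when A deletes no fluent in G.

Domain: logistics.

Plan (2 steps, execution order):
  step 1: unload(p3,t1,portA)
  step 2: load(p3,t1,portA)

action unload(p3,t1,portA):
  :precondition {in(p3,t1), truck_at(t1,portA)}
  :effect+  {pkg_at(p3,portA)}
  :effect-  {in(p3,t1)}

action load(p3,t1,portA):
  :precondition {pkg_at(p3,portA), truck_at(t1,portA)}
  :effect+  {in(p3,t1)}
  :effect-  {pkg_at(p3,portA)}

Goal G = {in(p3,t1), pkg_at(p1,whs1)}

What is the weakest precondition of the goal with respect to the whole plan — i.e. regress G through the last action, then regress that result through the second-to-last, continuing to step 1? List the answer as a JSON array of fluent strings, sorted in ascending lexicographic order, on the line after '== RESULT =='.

Work backward from the goal:
  through step 2 (load(p3,t1,portA)): drop {in(p3,t1)}, keep {pkg_at(p1,whs1)}, require {pkg_at(p3,portA), truck_at(t1,portA)}
    → {pkg_at(p1,whs1), pkg_at(p3,portA), truck_at(t1,portA)}
  through step 1 (unload(p3,t1,portA)): drop {pkg_at(p3,portA)}, keep {pkg_at(p1,whs1), truck_at(t1,portA)}, require {in(p3,t1), truck_at(t1,portA)}
    → {in(p3,t1), pkg_at(p1,whs1), truck_at(t1,portA)}

== RESULT ==
["in(p3,t1)", "pkg_at(p1,whs1)", "truck_at(t1,portA)"]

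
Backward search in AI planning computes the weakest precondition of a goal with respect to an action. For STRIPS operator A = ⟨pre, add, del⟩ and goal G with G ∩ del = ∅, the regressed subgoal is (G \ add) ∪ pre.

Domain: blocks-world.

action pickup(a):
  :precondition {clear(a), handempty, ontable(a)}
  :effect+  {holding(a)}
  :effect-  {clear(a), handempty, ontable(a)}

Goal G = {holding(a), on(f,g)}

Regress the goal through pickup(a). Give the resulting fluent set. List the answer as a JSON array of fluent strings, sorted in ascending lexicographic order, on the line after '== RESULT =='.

Compute (G \ add) ∪ pre:
  G ∩ del = {}  (empty — regression defined)
  G \ add = {holding(a), on(f,g)} \ {holding(a)} = {on(f,g)}
  ∪ pre   = {on(f,g)} ∪ {clear(a), handempty, ontable(a)}
          = {clear(a), handempty, on(f,g), ontable(a)}

== RESULT ==
["clear(a)", "handempty", "on(f,g)", "ontable(a)"]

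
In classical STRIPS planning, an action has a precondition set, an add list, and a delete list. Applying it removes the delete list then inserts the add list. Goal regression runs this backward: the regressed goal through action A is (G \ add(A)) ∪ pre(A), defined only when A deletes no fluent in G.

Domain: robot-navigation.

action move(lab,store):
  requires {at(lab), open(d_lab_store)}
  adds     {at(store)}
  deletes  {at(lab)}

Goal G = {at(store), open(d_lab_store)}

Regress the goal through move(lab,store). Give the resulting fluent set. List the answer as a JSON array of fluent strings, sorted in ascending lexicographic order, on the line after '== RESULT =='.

Regress:
  G ∩ del = {}  (empty — regression defined)
  G \ add = {at(store), open(d_lab_store)} \ {at(store)} = {open(d_lab_store)}
  ∪ pre   = {open(d_lab_store)} ∪ {at(lab), open(d_lab_store)}
          = {at(lab), open(d_lab_store)}

== RESULT ==
["at(lab)", "open(d_lab_store)"]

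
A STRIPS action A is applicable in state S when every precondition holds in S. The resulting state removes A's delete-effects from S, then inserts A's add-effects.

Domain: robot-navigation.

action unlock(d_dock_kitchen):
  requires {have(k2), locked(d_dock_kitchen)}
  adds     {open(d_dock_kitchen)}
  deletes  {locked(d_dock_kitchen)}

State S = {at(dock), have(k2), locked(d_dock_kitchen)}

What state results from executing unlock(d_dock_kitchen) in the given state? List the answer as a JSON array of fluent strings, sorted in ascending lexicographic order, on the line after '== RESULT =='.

Progress:
  pre ⊆ S: {have(k2), locked(d_dock_kitchen)} ⊆ S  — applicable
  S \ del = {at(dock), have(k2)}
  ∪ add   = {at(dock), have(k2), open(d_dock_kitchen)}

== RESULT ==
["at(dock)", "have(k2)", "open(d_dock_kitchen)"]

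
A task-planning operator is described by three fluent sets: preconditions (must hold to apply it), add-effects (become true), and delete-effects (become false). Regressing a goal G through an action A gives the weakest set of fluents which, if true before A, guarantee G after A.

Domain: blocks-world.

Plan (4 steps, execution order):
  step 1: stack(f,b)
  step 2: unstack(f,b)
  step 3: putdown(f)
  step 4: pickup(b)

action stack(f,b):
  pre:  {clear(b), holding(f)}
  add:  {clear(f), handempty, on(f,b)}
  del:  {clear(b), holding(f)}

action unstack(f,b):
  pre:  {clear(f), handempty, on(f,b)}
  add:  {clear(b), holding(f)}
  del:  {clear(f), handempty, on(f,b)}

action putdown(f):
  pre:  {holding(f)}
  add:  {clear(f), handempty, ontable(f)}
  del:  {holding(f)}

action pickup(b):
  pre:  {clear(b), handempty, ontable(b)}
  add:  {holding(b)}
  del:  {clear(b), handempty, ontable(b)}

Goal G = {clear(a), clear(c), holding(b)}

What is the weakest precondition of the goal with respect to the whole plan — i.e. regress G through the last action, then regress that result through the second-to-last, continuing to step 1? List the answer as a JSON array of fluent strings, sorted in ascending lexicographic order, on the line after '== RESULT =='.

Work backward from the goal:
  through step 4 (pickup(b)): drop {holding(b)}, keep {clear(a), clear(c)}, require {clear(b), handempty, ontable(b)}
    → {clear(a), clear(b), clear(c), handempty, ontable(b)}
  through step 3 (putdown(f)): drop {handempty}, keep {clear(a), clear(b), clear(c), ontable(b)}, require {holding(f)}
    → {clear(a), clear(b), clear(c), holding(f), ontable(b)}
  through step 2 (unstack(f,b)): drop {clear(b), holding(f)}, keep {clear(a), clear(c), ontable(b)}, require {clear(f), handempty, on(f,b)}
    → {clear(a), clear(c), clear(f), handempty, on(f,b), ontable(b)}
  through step 1 (stack(f,b)): drop {clear(f), handempty, on(f,b)}, keep {clear(a), clear(c), ontable(b)}, require {clear(b), holding(f)}
    → {clear(a), clear(b), clear(c), holding(f), ontable(b)}

== RESULT ==
["clear(a)", "clear(b)", "clear(c)", "holding(f)", "ontable(b)"]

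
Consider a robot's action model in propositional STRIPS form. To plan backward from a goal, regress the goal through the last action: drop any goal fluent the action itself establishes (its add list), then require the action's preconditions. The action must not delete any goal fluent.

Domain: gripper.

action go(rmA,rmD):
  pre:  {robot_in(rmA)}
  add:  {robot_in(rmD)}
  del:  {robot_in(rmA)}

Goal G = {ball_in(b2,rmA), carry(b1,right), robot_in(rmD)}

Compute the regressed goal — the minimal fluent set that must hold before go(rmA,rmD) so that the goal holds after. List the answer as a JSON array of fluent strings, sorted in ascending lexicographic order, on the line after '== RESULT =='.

Compute (G \ add) ∪ pre:
  G ∩ del = {}  (empty — regression defined)
  G \ add = {ball_in(b2,rmA), carry(b1,right), robot_in(rmD)} \ {robot_in(rmD)} = {ball_in(b2,rmA), carry(b1,right)}
  ∪ pre   = {ball_in(b2,rmA), carry(b1,right)} ∪ {robot_in(rmA)}
          = {ball_in(b2,rmA), carry(b1,right), robot_in(rmA)}

== RESULT ==
["ball_in(b2,rmA)", "carry(b1,right)", "robot_in(rmA)"]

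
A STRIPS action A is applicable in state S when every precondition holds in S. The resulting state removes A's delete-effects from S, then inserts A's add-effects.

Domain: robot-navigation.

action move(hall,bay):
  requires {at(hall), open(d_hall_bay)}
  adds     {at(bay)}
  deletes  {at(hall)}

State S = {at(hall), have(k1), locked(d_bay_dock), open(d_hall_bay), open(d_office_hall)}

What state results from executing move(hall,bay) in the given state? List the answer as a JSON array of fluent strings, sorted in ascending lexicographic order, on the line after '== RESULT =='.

Progress:
  pre ⊆ S: {at(hall), open(d_hall_bay)} ⊆ S  — applicable
  S \ del = {have(k1), locked(d_bay_dock), open(d_hall_bay), open(d_office_hall)}
  ∪ add   = {at(bay), have(k1), locked(d_bay_dock), open(d_hall_bay), open(d_office_hall)}

== RESULT ==
["at(bay)", "have(k1)", "locked(d_bay_dock)", "open(d_hall_bay)", "open(d_office_hall)"]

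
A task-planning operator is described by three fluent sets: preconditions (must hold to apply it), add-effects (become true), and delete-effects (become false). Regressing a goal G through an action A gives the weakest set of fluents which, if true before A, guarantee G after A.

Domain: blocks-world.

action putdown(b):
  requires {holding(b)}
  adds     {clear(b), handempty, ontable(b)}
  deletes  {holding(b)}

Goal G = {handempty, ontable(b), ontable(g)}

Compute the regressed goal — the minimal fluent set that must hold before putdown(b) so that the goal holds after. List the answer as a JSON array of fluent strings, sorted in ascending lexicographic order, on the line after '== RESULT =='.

Regress:
  G ∩ del = {}  (empty — regression defined)
  G \ add = {handempty, ontable(b), ontable(g)} \ {clear(b), handempty, ontable(b)} = {ontable(g)}
  ∪ pre   = {ontable(g)} ∪ {holding(b)}
          = {holding(b), ontable(g)}

== RESULT ==
["holding(b)", "ontable(g)"]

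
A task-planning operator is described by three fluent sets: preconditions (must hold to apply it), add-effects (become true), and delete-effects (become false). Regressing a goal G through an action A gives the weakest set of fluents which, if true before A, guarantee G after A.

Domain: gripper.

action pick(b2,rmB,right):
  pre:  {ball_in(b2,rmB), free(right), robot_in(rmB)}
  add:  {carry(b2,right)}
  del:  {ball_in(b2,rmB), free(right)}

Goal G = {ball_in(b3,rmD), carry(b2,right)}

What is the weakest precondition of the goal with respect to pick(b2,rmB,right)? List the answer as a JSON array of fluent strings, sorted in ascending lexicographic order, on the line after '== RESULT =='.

Compute (G \ add) ∪ pre:
  G ∩ del = {}  (empty — regression defined)
  G \ add = {ball_in(b3,rmD), carry(b2,right)} \ {carry(b2,right)} = {ball_in(b3,rmD)}
  ∪ pre   = {ball_in(b3,rmD)} ∪ {ball_in(b2,rmB), free(right), robot_in(rmB)}
          = {ball_in(b2,rmB), ball_in(b3,rmD), free(right), robot_in(rmB)}

== RESULT ==
["ball_in(b2,rmB)", "ball_in(b3,rmD)", "free(right)", "robot_in(rmB)"]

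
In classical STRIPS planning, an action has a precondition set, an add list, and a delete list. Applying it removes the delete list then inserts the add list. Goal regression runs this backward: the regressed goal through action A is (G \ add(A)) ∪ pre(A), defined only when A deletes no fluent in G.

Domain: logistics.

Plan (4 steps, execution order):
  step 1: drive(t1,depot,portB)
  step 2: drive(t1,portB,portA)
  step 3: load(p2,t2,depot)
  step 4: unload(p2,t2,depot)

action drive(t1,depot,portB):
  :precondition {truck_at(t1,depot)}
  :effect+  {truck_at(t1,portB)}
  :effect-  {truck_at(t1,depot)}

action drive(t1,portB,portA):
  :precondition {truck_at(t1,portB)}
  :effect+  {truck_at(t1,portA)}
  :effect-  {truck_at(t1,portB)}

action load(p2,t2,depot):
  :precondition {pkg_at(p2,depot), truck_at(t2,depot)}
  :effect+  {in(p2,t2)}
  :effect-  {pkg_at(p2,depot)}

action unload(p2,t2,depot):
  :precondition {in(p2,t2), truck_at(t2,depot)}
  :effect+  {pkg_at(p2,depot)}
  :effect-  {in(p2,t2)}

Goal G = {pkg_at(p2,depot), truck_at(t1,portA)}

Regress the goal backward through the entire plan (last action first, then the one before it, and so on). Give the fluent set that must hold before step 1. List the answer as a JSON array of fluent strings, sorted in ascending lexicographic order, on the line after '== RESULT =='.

Work backward from the goal:
  through step 4 (unload(p2,t2,depot)): drop {pkg_at(p2,depot)}, keep {truck_at(t1,portA)}, require {in(p2,t2), truck_at(t2,depot)}
    → {in(p2,t2), truck_at(t1,portA), truck_at(t2,depot)}
  through step 3 (load(p2,t2,depot)): drop {in(p2,t2)}, keep {truck_at(t1,portA), truck_at(t2,depot)}, require {pkg_at(p2,depot), truck_at(t2,depot)}
    → {pkg_at(p2,depot), truck_at(t1,portA), truck_at(t2,depot)}
  through step 2 (drive(t1,portB,portA)): drop {truck_at(t1,portA)}, keep {pkg_at(p2,depot), truck_at(t2,depot)}, require {truck_at(t1,portB)}
    → {pkg_at(p2,depot), truck_at(t1,portB), truck_at(t2,depot)}
  through step 1 (drive(t1,depot,portB)): drop {truck_at(t1,portB)}, keep {pkg_at(p2,depot), truck_at(t2,depot)}, require {truck_at(t1,depot)}
    → {pkg_at(p2,depot), truck_at(t1,depot), truck_at(t2,depot)}

== RESULT ==
["pkg_at(p2,depot)", "truck_at(t1,depot)", "truck_at(t2,depot)"]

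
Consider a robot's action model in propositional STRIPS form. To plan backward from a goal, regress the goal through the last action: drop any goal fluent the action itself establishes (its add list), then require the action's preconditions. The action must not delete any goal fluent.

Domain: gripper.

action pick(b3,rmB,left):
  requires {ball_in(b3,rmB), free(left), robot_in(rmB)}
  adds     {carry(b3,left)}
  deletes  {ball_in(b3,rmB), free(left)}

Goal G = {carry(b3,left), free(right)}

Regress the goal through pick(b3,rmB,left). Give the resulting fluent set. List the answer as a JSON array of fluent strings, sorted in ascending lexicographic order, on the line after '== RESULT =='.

Regress:
  G ∩ del = {}  (empty — regression defined)
  G \ add = {carry(b3,left), free(right)} \ {carry(b3,left)} = {free(right)}
  ∪ pre   = {free(right)} ∪ {ball_in(b3,rmB), free(left), robot_in(rmB)}
          = {ball_in(b3,rmB), free(left), free(right), robot_in(rmB)}

== RESULT ==
["ball_in(b3,rmB)", "free(left)", "free(right)", "robot_in(rmB)"]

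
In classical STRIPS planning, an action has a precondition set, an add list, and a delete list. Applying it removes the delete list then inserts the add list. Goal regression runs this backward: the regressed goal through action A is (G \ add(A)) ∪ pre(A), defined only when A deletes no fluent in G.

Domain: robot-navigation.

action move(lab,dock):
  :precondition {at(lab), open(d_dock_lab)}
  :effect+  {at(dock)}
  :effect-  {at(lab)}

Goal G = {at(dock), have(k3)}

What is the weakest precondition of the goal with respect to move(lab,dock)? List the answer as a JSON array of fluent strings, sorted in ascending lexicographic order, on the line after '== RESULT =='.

Compute (G \ add) ∪ pre:
  G ∩ del = {}  (empty — regression defined)
  G \ add = {at(dock), have(k3)} \ {at(dock)} = {have(k3)}
  ∪ pre   = {have(k3)} ∪ {at(lab), open(d_dock_lab)}
          = {at(lab), have(k3), open(d_dock_lab)}

== RESULT ==
["at(lab)", "have(k3)", "open(d_dock_lab)"]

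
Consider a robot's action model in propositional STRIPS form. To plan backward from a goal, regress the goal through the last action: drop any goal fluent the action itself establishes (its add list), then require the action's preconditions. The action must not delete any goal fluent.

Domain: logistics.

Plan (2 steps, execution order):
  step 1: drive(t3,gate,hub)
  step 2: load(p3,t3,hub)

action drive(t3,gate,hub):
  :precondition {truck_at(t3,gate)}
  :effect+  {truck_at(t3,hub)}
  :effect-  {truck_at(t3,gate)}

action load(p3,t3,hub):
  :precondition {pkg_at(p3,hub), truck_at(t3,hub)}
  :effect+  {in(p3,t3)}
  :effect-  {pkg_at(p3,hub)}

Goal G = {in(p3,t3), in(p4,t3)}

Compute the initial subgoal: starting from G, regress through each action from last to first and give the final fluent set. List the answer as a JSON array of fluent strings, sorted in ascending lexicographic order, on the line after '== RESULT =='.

Regress step by step:
  through step 2 (load(p3,t3,hub)): drop {in(p3,t3)}, keep {in(p4,t3)}, require {pkg_at(p3,hub), truck_at(t3,hub)}
    → {in(p4,t3), pkg_at(p3,hub), truck_at(t3,hub)}
  through step 1 (drive(t3,gate,hub)): drop {truck_at(t3,hub)}, keep {in(p4,t3), pkg_at(p3,hub)}, require {truck_at(t3,gate)}
    → {in(p4,t3), pkg_at(p3,hub), truck_at(t3,gate)}

== RESULT ==
["in(p4,t3)", "pkg_at(p3,hub)", "truck_at(t3,gate)"]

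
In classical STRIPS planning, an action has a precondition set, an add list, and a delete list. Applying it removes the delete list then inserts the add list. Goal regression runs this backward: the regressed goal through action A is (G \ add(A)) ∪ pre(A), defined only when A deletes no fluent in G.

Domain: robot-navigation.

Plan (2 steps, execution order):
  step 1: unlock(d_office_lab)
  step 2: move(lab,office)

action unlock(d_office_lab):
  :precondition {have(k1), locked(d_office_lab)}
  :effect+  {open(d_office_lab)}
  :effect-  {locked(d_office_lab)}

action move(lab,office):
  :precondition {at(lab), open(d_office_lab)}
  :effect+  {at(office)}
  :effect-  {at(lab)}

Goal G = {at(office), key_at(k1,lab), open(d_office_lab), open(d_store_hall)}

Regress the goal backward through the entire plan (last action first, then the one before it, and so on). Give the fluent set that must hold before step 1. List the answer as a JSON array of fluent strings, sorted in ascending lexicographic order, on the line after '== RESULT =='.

Regress step by step:
  through step 2 (move(lab,office)): drop {at(office)}, keep {key_at(k1,lab), open(d_office_lab), open(d_store_hall)}, require {at(lab), open(d_office_lab)}
    → {at(lab), key_at(k1,lab), open(d_office_lab), open(d_store_hall)}
  through step 1 (unlock(d_office_lab)): drop {open(d_office_lab)}, keep {at(lab), key_at(k1,lab), open(d_store_hall)}, require {have(k1), locked(d_office_lab)}
    → {at(lab), have(k1), key_at(k1,lab), locked(d_office_lab), open(d_store_hall)}

== RESULT ==
["at(lab)", "have(k1)", "key_at(k1,lab)", "locked(d_office_lab)", "open(d_store_hall)"]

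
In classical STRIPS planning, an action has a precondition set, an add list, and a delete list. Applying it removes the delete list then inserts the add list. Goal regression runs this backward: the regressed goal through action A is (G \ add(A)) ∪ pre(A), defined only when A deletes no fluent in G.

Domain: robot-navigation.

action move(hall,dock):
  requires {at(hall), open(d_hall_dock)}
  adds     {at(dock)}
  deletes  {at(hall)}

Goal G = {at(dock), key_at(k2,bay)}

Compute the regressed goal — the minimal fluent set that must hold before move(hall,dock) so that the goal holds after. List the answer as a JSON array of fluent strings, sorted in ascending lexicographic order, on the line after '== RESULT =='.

Regress:
  G ∩ del = {}  (empty — regression defined)
  G \ add = {at(dock), key_at(k2,bay)} \ {at(dock)} = {key_at(k2,bay)}
  ∪ pre   = {key_at(k2,bay)} ∪ {at(hall), open(d_hall_dock)}
          = {at(hall), key_at(k2,bay), open(d_hall_dock)}

== RESULT ==
["at(hall)", "key_at(k2,bay)", "open(d_hall_dock)"]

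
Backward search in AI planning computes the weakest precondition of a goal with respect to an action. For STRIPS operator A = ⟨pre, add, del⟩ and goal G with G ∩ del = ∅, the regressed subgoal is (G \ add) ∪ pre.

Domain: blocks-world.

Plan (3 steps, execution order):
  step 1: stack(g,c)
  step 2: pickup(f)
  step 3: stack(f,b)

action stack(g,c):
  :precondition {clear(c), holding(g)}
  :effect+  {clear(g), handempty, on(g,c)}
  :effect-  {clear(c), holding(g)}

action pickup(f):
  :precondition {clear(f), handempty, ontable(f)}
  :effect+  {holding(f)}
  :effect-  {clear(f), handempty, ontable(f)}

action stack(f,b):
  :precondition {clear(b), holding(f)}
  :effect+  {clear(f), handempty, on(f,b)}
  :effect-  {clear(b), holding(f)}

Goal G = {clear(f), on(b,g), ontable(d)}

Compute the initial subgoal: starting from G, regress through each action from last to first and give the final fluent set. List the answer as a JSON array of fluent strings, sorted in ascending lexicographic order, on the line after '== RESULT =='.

Work backward from the goal:
  through step 3 (stack(f,b)): drop {clear(f)}, keep {on(b,g), ontable(d)}, require {clear(b), holding(f)}
    → {clear(b), holding(f), on(b,g), ontable(d)}
  through step 2 (pickup(f)): drop {holding(f)}, keep {clear(b), on(b,g), ontable(d)}, require {clear(f), handempty, ontable(f)}
    → {clear(b), clear(f), handempty, on(b,g), ontable(d), ontable(f)}
  through step 1 (stack(g,c)): drop {handempty}, keep {clear(b), clear(f), on(b,g), ontable(d), ontable(f)}, require {clear(c), holding(g)}
    → {clear(b), clear(c), clear(f), holding(g), on(b,g), ontable(d), ontable(f)}

== RESULT ==
["clear(b)", "clear(c)", "clear(f)", "holding(g)", "on(b,g)", "ontable(d)", "ontable(f)"]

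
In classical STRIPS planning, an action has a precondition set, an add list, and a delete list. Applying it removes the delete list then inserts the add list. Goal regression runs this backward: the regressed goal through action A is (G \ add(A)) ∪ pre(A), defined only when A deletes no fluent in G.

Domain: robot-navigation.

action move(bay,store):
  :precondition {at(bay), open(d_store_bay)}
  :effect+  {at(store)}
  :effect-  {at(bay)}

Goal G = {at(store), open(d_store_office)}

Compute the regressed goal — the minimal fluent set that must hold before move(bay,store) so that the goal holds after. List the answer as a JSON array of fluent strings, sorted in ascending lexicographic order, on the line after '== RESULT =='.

Compute (G \ add) ∪ pre:
  G ∩ del = {}  (empty — regression defined)
  G \ add = {at(store), open(d_store_office)} \ {at(store)} = {open(d_store_office)}
  ∪ pre   = {open(d_store_office)} ∪ {at(bay), open(d_store_bay)}
          = {at(bay), open(d_store_bay), open(d_store_office)}

== RESULT ==
["at(bay)", "open(d_store_bay)", "open(d_store_office)"]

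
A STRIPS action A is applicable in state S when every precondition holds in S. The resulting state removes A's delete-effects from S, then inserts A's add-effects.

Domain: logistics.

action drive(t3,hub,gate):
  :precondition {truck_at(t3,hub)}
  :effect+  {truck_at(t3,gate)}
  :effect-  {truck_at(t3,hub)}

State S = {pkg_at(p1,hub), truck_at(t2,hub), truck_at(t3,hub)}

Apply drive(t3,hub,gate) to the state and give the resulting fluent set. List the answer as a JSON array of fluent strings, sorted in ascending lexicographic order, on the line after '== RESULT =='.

Progress:
  pre ⊆ S: {truck_at(t3,hub)} ⊆ S  — applicable
  S \ del = {pkg_at(p1,hub), truck_at(t2,hub)}
  ∪ add   = {pkg_at(p1,hub), truck_at(t2,hub), truck_at(t3,gate)}

== RESULT ==
["pkg_at(p1,hub)", "truck_at(t2,hub)", "truck_at(t3,gate)"]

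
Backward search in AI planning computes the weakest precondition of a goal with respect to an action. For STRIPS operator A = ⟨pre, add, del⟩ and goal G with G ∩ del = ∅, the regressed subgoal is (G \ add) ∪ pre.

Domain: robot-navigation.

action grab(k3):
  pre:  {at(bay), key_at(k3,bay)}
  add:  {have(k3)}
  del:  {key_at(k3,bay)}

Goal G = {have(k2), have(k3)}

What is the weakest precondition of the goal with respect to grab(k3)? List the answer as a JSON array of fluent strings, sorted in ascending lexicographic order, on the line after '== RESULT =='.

Compute (G \ add) ∪ pre:
  G ∩ del = {}  (empty — regression defined)
  G \ add = {have(k2), have(k3)} \ {have(k3)} = {have(k2)}
  ∪ pre   = {have(k2)} ∪ {at(bay), key_at(k3,bay)}
          = {at(bay), have(k2), key_at(k3,bay)}

== RESULT ==
["at(bay)", "have(k2)", "key_at(k3,bay)"]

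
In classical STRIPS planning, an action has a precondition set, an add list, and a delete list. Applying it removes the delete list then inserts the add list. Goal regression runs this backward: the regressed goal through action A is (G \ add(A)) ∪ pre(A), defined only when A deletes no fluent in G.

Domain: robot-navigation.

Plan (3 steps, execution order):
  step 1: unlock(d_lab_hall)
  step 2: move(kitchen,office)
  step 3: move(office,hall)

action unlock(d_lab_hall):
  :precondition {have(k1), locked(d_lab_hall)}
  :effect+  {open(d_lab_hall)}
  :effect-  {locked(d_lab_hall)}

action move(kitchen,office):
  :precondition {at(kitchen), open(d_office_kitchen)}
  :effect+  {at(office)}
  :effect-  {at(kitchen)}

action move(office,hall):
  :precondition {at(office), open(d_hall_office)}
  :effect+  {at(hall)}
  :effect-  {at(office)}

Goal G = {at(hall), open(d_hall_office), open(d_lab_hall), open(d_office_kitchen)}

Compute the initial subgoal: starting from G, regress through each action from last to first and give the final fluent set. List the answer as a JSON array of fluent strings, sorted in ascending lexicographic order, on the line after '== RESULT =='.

Work backward from the goal:
  through step 3 (move(office,hall)): drop {at(hall)}, keep {open(d_hall_office), open(d_lab_hall), open(d_office_kitchen)}, require {at(office), open(d_hall_office)}
    → {at(office), open(d_hall_office), open(d_lab_hall), open(d_office_kitchen)}
  through step 2 (move(kitchen,office)): drop {at(office)}, keep {open(d_hall_office), open(d_lab_hall), open(d_office_kitchen)}, require {at(kitchen), open(d_office_kitchen)}
    → {at(kitchen), open(d_hall_office), open(d_lab_hall), open(d_office_kitchen)}
  through step 1 (unlock(d_lab_hall)): drop {open(d_lab_hall)}, keep {at(kitchen), open(d_hall_office), open(d_office_kitchen)}, require {have(k1), locked(d_lab_hall)}
    → {at(kitchen), have(k1), locked(d_lab_hall), open(d_hall_office), open(d_office_kitchen)}

== RESULT ==
["at(kitchen)", "have(k1)", "locked(d_lab_hall)", "open(d_hall_office)", "open(d_office_kitchen)"]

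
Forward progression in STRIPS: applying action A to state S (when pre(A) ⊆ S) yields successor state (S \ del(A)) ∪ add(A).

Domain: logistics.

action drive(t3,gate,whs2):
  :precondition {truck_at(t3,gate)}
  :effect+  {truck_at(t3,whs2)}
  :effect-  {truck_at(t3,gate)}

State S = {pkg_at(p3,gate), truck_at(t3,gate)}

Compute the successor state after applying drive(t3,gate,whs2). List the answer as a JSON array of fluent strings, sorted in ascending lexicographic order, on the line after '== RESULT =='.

Compute (S \ del) ∪ add:
  pre ⊆ S: {truck_at(t3,gate)} ⊆ S  — applicable
  S \ del = {pkg_at(p3,gate)}
  ∪ add   = {pkg_at(p3,gate), truck_at(t3,whs2)}

== RESULT ==
["pkg_at(p3,gate)", "truck_at(t3,whs2)"]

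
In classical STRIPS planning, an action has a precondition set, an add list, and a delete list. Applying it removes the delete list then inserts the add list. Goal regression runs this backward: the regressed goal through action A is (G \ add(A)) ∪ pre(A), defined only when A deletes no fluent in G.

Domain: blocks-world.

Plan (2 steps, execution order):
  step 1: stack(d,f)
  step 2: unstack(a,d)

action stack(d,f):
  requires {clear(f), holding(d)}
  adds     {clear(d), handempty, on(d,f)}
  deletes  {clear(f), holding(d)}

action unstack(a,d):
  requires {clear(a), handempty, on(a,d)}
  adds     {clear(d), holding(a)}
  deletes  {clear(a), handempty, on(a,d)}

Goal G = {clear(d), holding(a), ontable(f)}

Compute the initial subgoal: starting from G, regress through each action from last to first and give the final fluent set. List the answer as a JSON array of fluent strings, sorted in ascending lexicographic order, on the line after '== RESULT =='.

Work backward from the goal:
  through step 2 (unstack(a,d)): drop {clear(d), holding(a)}, keep {ontable(f)}, require {clear(a), handempty, on(a,d)}
    → {clear(a), handempty, on(a,d), ontable(f)}
  through step 1 (stack(d,f)): drop {handempty}, keep {clear(a), on(a,d), ontable(f)}, require {clear(f), holding(d)}
    → {clear(a), clear(f), holding(d), on(a,d), ontable(f)}

== RESULT ==
["clear(a)", "clear(f)", "holding(d)", "on(a,d)", "ontable(f)"]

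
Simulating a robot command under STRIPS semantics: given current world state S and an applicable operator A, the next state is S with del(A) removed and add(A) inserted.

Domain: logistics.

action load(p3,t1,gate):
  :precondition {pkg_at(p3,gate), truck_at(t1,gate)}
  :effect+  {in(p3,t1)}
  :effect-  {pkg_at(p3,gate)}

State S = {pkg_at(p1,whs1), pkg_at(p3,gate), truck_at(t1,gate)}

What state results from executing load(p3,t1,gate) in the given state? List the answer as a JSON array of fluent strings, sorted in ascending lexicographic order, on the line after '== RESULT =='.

Progress:
  pre ⊆ S: {pkg_at(p3,gate), truck_at(t1,gate)} ⊆ S  — applicable
  S \ del = {pkg_at(p1,whs1), truck_at(t1,gate)}
  ∪ add   = {in(p3,t1), pkg_at(p1,whs1), truck_at(t1,gate)}

== RESULT ==
["in(p3,t1)", "pkg_at(p1,whs1)", "truck_at(t1,gate)"]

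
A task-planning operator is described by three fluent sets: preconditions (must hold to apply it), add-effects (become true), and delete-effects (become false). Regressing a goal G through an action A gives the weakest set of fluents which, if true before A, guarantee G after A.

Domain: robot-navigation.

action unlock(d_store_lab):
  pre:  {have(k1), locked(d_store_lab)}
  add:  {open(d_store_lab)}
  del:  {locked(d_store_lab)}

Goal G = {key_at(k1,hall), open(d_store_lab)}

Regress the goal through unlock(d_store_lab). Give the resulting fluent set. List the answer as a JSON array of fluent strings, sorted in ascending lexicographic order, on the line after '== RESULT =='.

Compute (G \ add) ∪ pre:
  G ∩ del = {}  (empty — regression defined)
  G \ add = {key_at(k1,hall), open(d_store_lab)} \ {open(d_store_lab)} = {key_at(k1,hall)}
  ∪ pre   = {key_at(k1,hall)} ∪ {have(k1), locked(d_store_lab)}
          = {have(k1), key_at(k1,hall), locked(d_store_lab)}

== RESULT ==
["have(k1)", "key_at(k1,hall)", "locked(d_store_lab)"]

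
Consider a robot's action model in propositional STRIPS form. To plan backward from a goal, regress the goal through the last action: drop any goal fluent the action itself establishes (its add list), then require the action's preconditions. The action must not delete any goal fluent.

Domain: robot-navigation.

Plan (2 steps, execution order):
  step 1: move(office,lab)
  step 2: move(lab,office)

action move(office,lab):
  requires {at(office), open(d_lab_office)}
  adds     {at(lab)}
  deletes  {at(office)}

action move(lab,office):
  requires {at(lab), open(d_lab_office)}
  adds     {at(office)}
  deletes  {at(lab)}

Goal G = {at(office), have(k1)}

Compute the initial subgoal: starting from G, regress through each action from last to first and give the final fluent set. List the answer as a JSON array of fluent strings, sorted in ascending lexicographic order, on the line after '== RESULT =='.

Regress step by step:
  through step 2 (move(lab,office)): drop {at(office)}, keep {have(k1)}, require {at(lab), open(d_lab_office)}
    → {at(lab), have(k1), open(d_lab_office)}
  through step 1 (move(office,lab)): drop {at(lab)}, keep {have(k1), open(d_lab_office)}, require {at(office), open(d_lab_office)}
    → {at(office), have(k1), open(d_lab_office)}

== RESULT ==
["at(office)", "have(k1)", "open(d_lab_office)"]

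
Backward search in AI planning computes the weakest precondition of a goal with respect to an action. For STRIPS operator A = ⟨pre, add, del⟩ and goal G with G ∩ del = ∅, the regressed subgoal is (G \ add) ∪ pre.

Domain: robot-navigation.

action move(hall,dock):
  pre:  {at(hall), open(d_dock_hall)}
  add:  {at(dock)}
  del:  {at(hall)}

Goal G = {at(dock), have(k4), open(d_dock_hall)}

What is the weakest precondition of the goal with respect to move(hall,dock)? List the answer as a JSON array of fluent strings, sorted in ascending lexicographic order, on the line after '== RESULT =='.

Compute (G \ add) ∪ pre:
  G ∩ del = {}  (empty — regression defined)
  G \ add = {at(dock), have(k4), open(d_dock_hall)} \ {at(dock)} = {have(k4), open(d_dock_hall)}
  ∪ pre   = {have(k4), open(d_dock_hall)} ∪ {at(hall), open(d_dock_hall)}
          = {at(hall), have(k4), open(d_dock_hall)}

== RESULT ==
["at(hall)", "have(k4)", "open(d_dock_hall)"]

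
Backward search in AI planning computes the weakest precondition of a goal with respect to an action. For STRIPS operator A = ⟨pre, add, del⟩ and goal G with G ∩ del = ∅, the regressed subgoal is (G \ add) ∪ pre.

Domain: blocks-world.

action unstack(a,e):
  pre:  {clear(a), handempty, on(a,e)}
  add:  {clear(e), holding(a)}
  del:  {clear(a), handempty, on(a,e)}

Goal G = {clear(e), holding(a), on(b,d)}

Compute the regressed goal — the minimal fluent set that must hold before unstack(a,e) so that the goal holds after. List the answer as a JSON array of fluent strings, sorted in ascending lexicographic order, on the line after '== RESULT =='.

Regress:
  G ∩ del = {}  (empty — regression defined)
  G \ add = {clear(e), holding(a), on(b,d)} \ {clear(e), holding(a)} = {on(b,d)}
  ∪ pre   = {on(b,d)} ∪ {clear(a), handempty, on(a,e)}
          = {clear(a), handempty, on(a,e), on(b,d)}

== RESULT ==
["clear(a)", "handempty", "on(a,e)", "on(b,d)"]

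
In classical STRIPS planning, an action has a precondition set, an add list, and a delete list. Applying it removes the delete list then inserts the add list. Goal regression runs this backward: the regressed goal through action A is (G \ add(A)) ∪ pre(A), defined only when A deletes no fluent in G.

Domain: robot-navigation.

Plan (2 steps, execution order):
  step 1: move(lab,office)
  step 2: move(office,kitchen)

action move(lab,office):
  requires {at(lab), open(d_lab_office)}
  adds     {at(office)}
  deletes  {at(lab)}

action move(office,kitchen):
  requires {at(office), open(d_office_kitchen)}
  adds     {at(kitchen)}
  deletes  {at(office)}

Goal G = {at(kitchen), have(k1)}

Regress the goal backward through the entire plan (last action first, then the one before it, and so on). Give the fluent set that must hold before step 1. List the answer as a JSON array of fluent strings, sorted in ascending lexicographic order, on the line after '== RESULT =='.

Work backward from the goal:
  through step 2 (move(office,kitchen)): drop {at(kitchen)}, keep {have(k1)}, require {at(office), open(d_office_kitchen)}
    → {at(office), have(k1), open(d_office_kitchen)}
  through step 1 (move(lab,office)): drop {at(office)}, keep {have(k1), open(d_office_kitchen)}, require {at(lab), open(d_lab_office)}
    → {at(lab), have(k1), open(d_lab_office), open(d_office_kitchen)}

== RESULT ==
["at(lab)", "have(k1)", "open(d_lab_office)", "open(d_office_kitchen)"]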